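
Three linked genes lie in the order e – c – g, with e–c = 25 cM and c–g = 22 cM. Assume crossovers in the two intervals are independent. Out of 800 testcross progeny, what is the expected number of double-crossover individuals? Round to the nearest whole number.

44

Map distances give recombination frequencies of 0.250 and 0.220 for the two intervals.
With no interference, expected double-crossover frequency = 0.250 × 0.220 = 0.05500.
Expected number = 0.05500 × 800 = 44.00 ≈ 44.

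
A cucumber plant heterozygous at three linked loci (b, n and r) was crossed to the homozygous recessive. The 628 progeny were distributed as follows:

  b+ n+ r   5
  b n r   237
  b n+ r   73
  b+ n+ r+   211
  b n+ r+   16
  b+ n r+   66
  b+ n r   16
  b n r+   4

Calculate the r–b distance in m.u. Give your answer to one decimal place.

6.5 m.u.

The two most frequent reciprocal classes, b+ n+ r+ and b n r, are the parental types, so the F1 was b+ n+ r+ / b n r.
The two rarest classes, b+ n+ r and b n r+, are the double crossovers. Comparing them with the parentals, only the r allele has switched, so r is the middle locus and the order is n – r – b.
Crossovers in the r–b interval produce the single-crossover classes b n+ r+ and b+ n r (16 + 16 = 32) plus the double crossovers (9).
RF(r–b) = (32 + 9) / 628 = 41/628 = 0.0653 → 6.5 m.u.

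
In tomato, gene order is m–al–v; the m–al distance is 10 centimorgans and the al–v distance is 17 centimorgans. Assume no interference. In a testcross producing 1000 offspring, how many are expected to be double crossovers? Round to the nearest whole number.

Map distances give recombination frequencies of 0.100 and 0.170 for the two intervals.
With no interference, expected double-crossover frequency = 0.100 × 0.170 = 0.01700.
Expected number = 0.01700 × 1000 = 17.00 ≈ 17.

17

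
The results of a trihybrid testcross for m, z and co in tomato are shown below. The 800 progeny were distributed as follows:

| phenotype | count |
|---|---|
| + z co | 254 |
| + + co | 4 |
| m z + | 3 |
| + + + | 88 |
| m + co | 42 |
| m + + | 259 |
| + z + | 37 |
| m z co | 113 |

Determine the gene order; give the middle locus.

z

The two most frequent reciprocal classes, + z co and m + +, are the parental types, so the F1 was + z co / m + +.
The two rarest classes, + + co and m z +, are the double crossovers. Comparing them with the parentals, only the z allele has switched, so z is the middle locus and the order is m – z – co.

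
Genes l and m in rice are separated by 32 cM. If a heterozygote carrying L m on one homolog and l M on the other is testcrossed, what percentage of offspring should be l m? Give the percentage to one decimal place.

16.0%

A map distance of 32 cM corresponds to a recombination frequency of 0.320.
The F1 is L m / l M, so l m is a recombinant gamete class with expected frequency r/2 = 0.320/2 = 0.1600.
That is 0.1600 = 16.0% of the progeny.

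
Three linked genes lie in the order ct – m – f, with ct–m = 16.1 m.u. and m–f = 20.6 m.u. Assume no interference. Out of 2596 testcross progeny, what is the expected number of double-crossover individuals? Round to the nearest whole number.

Map distances give recombination frequencies of 0.161 and 0.206 for the two intervals.
With no interference, expected double-crossover frequency = 0.161 × 0.206 = 0.03317.
Expected number = 0.03317 × 2596 = 86.10 ≈ 86.

86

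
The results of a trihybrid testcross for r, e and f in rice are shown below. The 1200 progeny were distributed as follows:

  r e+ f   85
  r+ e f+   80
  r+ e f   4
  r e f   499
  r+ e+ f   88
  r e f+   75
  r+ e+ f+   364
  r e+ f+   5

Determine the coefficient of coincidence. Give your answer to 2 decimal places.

The two most frequent reciprocal classes, r e f and r+ e+ f+, are the parental types, so the F1 was r e f / r+ e+ f+.
The two rarest classes, r+ e f and r e+ f+, are the double crossovers. Comparing them with the parentals, only the r allele has switched, so r is the middle locus and the order is e – r – f.
e–r: (165 + 9)/1200 = 0.1450; r–f: (163 + 9)/1200 = 0.1433.
Expected DCO frequency = 0.1450 × 0.1433 ≈ 0.02078; observed = 9/1200 ≈ 0.00750.
Coefficient of coincidence = 0.00750/0.02078 ≈ 0.36.

0.36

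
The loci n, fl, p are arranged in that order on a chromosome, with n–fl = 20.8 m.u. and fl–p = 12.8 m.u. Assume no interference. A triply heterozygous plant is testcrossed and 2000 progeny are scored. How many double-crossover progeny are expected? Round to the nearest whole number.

Map distances give recombination frequencies of 0.208 and 0.128 for the two intervals.
With no interference, expected double-crossover frequency = 0.208 × 0.128 = 0.02662.
Expected number = 0.02662 × 2000 = 53.25 ≈ 53.

53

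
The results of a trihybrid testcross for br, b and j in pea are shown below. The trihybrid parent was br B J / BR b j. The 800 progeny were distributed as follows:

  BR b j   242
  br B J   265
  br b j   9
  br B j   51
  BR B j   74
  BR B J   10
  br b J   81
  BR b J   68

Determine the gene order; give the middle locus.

br

The two rarest classes, BR B J and br b j, are the double crossovers. Comparing them with the parentals, only the br allele has switched, so br is the middle locus and the order is j – br – b.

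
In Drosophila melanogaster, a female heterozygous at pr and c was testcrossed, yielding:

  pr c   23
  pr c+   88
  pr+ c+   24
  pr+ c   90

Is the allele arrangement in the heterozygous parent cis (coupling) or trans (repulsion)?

trans

The two most frequent classes are pr+ c (90) and pr c+ (88); these are the parental (non-recombinant) types.
So the F1 carried pr+ c on one chromosome and pr c+ on the other — the recessive alleles are on opposite chromosomes (trans / repulsion).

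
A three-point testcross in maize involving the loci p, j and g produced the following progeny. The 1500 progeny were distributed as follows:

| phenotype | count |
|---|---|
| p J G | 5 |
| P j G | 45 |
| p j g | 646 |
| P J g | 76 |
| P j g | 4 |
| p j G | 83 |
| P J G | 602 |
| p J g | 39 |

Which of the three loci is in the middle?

p

The two most frequent reciprocal classes, P J G and p j g, are the parental types, so the F1 was P J G / p j g.
The two rarest classes, p J G and P j g, are the double crossovers. Comparing them with the parentals, only the p allele has switched, so p is the middle locus and the order is g – p – j.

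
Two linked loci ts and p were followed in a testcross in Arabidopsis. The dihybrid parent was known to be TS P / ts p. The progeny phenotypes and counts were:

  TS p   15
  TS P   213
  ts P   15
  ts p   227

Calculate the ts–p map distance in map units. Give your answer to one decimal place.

The recombinant classes are TS p and ts P: 15 + 15 = 30.
Recombination frequency = 30/470 = 0.0638 ≈ 6.4%, i.e. 6.4 map units.

6.4 map units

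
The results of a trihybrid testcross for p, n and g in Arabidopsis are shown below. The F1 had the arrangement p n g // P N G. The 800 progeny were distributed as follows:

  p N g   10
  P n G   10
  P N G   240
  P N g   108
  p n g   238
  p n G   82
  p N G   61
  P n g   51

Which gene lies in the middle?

n

The two rarest classes, p N g and P n G, are the double crossovers. Comparing them with the parentals, only the n allele has switched, so n is the middle locus and the order is p – n – g.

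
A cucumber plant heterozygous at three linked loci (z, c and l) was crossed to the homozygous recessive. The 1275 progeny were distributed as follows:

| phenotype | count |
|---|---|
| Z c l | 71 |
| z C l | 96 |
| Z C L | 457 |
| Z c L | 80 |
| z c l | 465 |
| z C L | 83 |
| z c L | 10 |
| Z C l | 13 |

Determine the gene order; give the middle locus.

The two most frequent reciprocal classes, z c l and Z C L, are the parental types, so the F1 was z c l / Z C L.
The two rarest classes, z c L and Z C l, are the double crossovers. Comparing them with the parentals, only the l allele has switched, so l is the middle locus and the order is c – l – z.

l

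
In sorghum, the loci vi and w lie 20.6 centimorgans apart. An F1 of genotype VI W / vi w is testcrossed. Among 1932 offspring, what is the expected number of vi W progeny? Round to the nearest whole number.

A map distance of 20.6 centimorgans corresponds to a recombination frequency of 0.206.
The F1 is VI W / vi w, so vi W is a recombinant gamete class with expected frequency r/2 = 0.206/2 = 0.1030.
Expected number = 0.1030 × 1932 = 199.00 ≈ 199.

199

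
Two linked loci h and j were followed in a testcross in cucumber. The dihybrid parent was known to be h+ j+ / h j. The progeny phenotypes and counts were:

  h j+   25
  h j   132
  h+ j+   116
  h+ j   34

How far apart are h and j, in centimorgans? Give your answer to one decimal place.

19.2 centimorgans

The recombinant classes are h+ j and h j+: 34 + 25 = 59.
Recombination frequency = 59/307 = 0.1922 ≈ 19.2%, i.e. 19.2 centimorgans.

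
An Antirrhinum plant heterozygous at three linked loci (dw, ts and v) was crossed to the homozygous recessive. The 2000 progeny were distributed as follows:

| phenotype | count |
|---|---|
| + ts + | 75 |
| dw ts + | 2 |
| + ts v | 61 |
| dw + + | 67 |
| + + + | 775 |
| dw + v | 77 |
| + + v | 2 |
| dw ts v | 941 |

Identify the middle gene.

v

The two most frequent reciprocal classes, dw ts v and + + +, are the parental types, so the F1 was dw ts v / + + +.
The two rarest classes, dw ts + and + + v, are the double crossovers. Comparing them with the parentals, only the v allele has switched, so v is the middle locus and the order is dw – v – ts.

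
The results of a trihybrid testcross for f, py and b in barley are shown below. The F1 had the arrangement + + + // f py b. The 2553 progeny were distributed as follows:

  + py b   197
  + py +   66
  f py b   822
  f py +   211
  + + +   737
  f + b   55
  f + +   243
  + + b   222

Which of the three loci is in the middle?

py

The two rarest classes, + py + and f + b, are the double crossovers. Comparing them with the parentals, only the py allele has switched, so py is the middle locus and the order is b – py – f.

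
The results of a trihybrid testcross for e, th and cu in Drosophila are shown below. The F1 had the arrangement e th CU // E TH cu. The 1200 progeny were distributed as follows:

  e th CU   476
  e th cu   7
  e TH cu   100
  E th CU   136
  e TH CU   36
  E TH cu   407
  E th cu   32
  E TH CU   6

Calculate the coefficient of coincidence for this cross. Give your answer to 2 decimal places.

The two rarest classes, e th cu and E TH CU, are the double crossovers. Comparing them with the parentals, only the cu allele has switched, so cu is the middle locus and the order is e – cu – th.
e–cu: (236 + 13)/1200 = 0.2075; cu–th: (68 + 13)/1200 = 0.0675.
Expected DCO frequency = 0.2075 × 0.0675 ≈ 0.01401; observed = 13/1200 ≈ 0.01083.
Coefficient of coincidence = 0.01083/0.01401 ≈ 0.77.

0.77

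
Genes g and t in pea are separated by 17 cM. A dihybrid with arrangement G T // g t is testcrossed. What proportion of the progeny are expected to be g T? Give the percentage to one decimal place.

A map distance of 17 cM corresponds to a recombination frequency of 0.170.
The F1 is G T / g t, so g T is a recombinant gamete class with expected frequency r/2 = 0.170/2 = 0.0850.
That is 0.0850 = 8.5% of the progeny.

8.5%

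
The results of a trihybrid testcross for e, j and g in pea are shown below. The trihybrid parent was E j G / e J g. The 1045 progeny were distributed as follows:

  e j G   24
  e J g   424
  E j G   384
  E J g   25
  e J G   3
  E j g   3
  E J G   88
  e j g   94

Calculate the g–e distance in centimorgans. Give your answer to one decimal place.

5.3 centimorgans

The two rarest classes, E j g and e J G, are the double crossovers. Comparing them with the parentals, only the g allele has switched, so g is the middle locus and the order is e – g – j.
Crossovers in the e–g interval produce the single-crossover classes e j G and E J g (24 + 25 = 49) plus the double crossovers (6).
RF(e–g) = (49 + 6) / 1045 = 55/1045 = 0.0526 → 5.3 centimorgans.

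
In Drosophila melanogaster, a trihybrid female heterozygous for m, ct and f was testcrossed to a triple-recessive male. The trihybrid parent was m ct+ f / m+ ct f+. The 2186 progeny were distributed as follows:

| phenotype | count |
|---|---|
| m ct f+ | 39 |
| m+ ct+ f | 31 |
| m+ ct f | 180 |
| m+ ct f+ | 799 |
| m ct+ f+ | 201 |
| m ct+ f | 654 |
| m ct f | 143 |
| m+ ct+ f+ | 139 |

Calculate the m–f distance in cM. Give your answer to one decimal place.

20.6 cM

The two rarest classes, m+ ct+ f and m ct f+, are the double crossovers. Comparing them with the parentals, only the m allele has switched, so m is the middle locus and the order is ct – m – f.
Crossovers in the m–f interval produce the single-crossover classes m ct+ f+ and m+ ct f (201 + 180 = 381) plus the double crossovers (70).
RF(m–f) = (381 + 70) / 2186 = 451/2186 = 0.2063 → 20.6 cM.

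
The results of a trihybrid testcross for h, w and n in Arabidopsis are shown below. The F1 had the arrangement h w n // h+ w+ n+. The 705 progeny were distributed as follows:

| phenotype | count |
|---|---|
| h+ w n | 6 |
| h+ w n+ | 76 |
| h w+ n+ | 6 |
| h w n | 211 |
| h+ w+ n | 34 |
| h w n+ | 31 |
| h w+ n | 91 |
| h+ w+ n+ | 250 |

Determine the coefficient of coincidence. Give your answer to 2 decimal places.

The two rarest classes, h+ w n and h w+ n+, are the double crossovers. Comparing them with the parentals, only the h allele has switched, so h is the middle locus and the order is w – h – n.
w–h: (167 + 12)/705 = 0.2539; h–n: (65 + 12)/705 = 0.1092.
Expected DCO frequency = 0.2539 × 0.1092 ≈ 0.02773; observed = 12/705 ≈ 0.01702.
Coefficient of coincidence = 0.01702/0.02773 ≈ 0.61.

0.61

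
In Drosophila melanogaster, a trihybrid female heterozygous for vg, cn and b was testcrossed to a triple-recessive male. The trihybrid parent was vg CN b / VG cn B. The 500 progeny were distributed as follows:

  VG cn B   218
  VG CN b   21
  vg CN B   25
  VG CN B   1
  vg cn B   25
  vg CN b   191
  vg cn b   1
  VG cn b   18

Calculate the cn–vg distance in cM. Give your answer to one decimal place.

The two rarest classes, vg cn b and VG CN B, are the double crossovers. Comparing them with the parentals, only the cn allele has switched, so cn is the middle locus and the order is vg – cn – b.
Crossovers in the vg–cn interval produce the single-crossover classes VG CN b and vg cn B (21 + 25 = 46) plus the double crossovers (2).
RF(vg–cn) = (46 + 2) / 500 = 48/500 = 0.0960 → 9.6 cM.

9.6 cM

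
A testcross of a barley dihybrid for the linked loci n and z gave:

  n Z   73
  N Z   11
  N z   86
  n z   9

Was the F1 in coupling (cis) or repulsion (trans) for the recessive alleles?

trans

The two most frequent classes are N z (86) and n Z (73); these are the parental (non-recombinant) types.
So the F1 carried N z on one chromosome and n Z on the other — the recessive alleles are on opposite chromosomes (trans / repulsion).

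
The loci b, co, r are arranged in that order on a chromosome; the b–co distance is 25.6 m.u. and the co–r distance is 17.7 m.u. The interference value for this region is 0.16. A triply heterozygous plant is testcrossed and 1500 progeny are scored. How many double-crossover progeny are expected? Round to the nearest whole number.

57

Map distances give recombination frequencies of 0.256 and 0.177 for the two intervals.
With interference 0.16 (so coincidence = 0.84), expected double-crossover frequency = 0.256 × 0.177 × 0.84 = 0.03806.
Expected number = 0.03806 × 1500 = 57.09 ≈ 57.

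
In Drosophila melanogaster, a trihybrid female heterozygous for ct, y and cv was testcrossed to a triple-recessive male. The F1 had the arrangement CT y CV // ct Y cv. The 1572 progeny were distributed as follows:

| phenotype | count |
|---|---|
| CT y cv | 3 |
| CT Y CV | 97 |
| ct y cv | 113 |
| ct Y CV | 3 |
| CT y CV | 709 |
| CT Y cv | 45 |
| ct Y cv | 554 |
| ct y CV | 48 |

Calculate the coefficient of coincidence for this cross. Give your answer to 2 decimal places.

The two rarest classes, CT y cv and ct Y CV, are the double crossovers. Comparing them with the parentals, only the cv allele has switched, so cv is the middle locus and the order is y – cv – ct.
y–cv: (210 + 6)/1572 = 0.1374; cv–ct: (93 + 6)/1572 = 0.0630.
Expected DCO frequency = 0.1374 × 0.0630 ≈ 0.00866; observed = 6/1572 ≈ 0.00382.
Coefficient of coincidence = 0.00382/0.00866 ≈ 0.44.

0.44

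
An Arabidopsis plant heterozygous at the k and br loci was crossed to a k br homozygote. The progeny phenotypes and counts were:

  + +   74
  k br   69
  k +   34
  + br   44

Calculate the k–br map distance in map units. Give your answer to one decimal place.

35.3 map units

The two most frequent classes, + + (74) and k br (69), are the parental types, so the F1 was + + / k br.
The recombinant classes are + br and k +: 44 + 34 = 78.
Recombination frequency = 78/221 = 0.3529 ≈ 35.3%, i.e. 35.3 map units.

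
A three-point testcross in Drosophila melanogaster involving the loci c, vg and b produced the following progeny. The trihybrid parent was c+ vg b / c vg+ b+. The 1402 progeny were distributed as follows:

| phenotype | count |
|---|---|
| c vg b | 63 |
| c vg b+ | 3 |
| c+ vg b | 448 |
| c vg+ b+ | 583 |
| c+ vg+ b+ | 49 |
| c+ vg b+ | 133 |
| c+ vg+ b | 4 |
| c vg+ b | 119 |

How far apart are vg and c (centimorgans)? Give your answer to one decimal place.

8.5 centimorgans

The two rarest classes, c+ vg+ b and c vg b+, are the double crossovers. Comparing them with the parentals, only the vg allele has switched, so vg is the middle locus and the order is b – vg – c.
Crossovers in the vg–c interval produce the single-crossover classes c vg b and c+ vg+ b+ (63 + 49 = 112) plus the double crossovers (7).
RF(vg–c) = (112 + 7) / 1402 = 119/1402 = 0.0849 → 8.5 centimorgans.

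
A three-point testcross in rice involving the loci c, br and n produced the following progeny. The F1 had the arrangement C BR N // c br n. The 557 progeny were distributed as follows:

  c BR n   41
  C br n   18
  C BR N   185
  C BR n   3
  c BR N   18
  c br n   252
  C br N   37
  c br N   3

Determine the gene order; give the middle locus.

n

The two rarest classes, C BR n and c br N, are the double crossovers. Comparing them with the parentals, only the n allele has switched, so n is the middle locus and the order is br – n – c.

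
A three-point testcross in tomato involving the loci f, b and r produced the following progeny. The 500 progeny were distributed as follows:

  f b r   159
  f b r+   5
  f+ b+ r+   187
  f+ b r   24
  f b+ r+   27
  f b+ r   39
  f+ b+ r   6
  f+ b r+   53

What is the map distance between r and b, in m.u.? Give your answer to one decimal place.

20.6 m.u.

The two most frequent reciprocal classes, f b r and f+ b+ r+, are the parental types, so the F1 was f b r / f+ b+ r+.
The two rarest classes, f b r+ and f+ b+ r, are the double crossovers. Comparing them with the parentals, only the r allele has switched, so r is the middle locus and the order is f – r – b.
Crossovers in the r–b interval produce the single-crossover classes f b+ r and f+ b r+ (39 + 53 = 92) plus the double crossovers (11).
RF(r–b) = (92 + 11) / 500 = 103/500 = 0.2060 → 20.6 m.u.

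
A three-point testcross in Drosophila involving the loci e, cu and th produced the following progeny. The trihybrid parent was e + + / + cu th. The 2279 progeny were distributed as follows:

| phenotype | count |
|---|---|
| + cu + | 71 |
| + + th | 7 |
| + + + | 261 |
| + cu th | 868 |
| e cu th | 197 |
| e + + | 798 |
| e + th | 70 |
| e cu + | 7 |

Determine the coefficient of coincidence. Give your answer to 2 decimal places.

0.44

The two rarest classes, e cu + and + + th, are the double crossovers. Comparing them with the parentals, only the cu allele has switched, so cu is the middle locus and the order is th – cu – e.
th–cu: (141 + 14)/2279 = 0.0680; cu–e: (458 + 14)/2279 = 0.2071.
Expected DCO frequency = 0.0680 × 0.2071 ≈ 0.01408; observed = 14/2279 ≈ 0.00614.
Coefficient of coincidence = 0.00614/0.01408 ≈ 0.44.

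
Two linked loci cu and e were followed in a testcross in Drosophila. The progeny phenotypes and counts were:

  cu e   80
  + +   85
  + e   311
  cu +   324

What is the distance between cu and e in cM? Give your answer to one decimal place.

20.6 cM

The two most frequent classes, + e (311) and cu + (324), are the parental types, so the F1 was + e / cu +.
The recombinant classes are + + and cu e: 85 + 80 = 165.
Recombination frequency = 165/800 = 0.2062 ≈ 20.6%, i.e. 20.6 cM.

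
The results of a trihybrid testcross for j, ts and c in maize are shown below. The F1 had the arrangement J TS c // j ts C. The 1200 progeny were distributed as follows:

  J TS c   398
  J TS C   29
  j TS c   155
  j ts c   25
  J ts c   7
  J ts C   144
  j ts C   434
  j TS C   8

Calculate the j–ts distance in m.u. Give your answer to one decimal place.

26.2 m.u.

The two rarest classes, J ts c and j TS C, are the double crossovers. Comparing them with the parentals, only the ts allele has switched, so ts is the middle locus and the order is c – ts – j.
Crossovers in the ts–j interval produce the single-crossover classes j TS c and J ts C (155 + 144 = 299) plus the double crossovers (15).
RF(ts–j) = (299 + 15) / 1200 = 314/1200 = 0.2617 → 26.2 m.u.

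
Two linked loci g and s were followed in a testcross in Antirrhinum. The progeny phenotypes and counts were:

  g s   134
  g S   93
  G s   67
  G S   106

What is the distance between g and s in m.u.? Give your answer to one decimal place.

40.0 m.u.

The two most frequent classes, G S (106) and g s (134), are the parental types, so the F1 was G S / g s.
The recombinant classes are G s and g S: 67 + 93 = 160.
Recombination frequency = 160/400 = 0.4000 ≈ 40.0%, i.e. 40.0 m.u.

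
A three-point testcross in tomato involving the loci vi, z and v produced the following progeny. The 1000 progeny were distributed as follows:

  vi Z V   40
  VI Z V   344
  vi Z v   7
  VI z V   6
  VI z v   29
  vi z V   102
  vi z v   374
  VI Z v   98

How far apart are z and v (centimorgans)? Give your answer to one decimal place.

The two most frequent reciprocal classes, vi z v and VI Z V, are the parental types, so the F1 was vi z v / VI Z V.
The two rarest classes, vi Z v and VI z V, are the double crossovers. Comparing them with the parentals, only the z allele has switched, so z is the middle locus and the order is vi – z – v.
Crossovers in the z–v interval produce the single-crossover classes vi z V and VI Z v (102 + 98 = 200) plus the double crossovers (13).
RF(z–v) = (200 + 13) / 1000 = 213/1000 = 0.2130 → 21.3 centimorgans.

21.3 centimorgans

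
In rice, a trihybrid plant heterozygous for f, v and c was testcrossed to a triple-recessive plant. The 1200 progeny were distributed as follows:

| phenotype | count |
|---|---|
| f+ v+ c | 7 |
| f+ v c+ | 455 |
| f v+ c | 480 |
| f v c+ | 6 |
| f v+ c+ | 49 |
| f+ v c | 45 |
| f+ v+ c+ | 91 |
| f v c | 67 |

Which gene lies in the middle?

The two most frequent reciprocal classes, f v+ c and f+ v c+, are the parental types, so the F1 was f v+ c / f+ v c+.
The two rarest classes, f+ v+ c and f v c+, are the double crossovers. Comparing them with the parentals, only the f allele has switched, so f is the middle locus and the order is c – f – v.

f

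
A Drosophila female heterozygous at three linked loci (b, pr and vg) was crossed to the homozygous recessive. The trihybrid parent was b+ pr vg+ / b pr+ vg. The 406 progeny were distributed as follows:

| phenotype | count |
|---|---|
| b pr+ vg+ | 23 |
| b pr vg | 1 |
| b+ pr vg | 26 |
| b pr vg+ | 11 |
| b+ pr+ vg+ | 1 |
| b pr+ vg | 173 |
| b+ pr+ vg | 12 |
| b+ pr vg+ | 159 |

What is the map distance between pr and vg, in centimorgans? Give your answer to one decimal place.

The two rarest classes, b+ pr+ vg+ and b pr vg, are the double crossovers. Comparing them with the parentals, only the pr allele has switched, so pr is the middle locus and the order is b – pr – vg.
Crossovers in the pr–vg interval produce the single-crossover classes b+ pr vg and b pr+ vg+ (26 + 23 = 49) plus the double crossovers (2).
RF(pr–vg) = (49 + 2) / 406 = 51/406 = 0.1256 → 12.6 centimorgans.

12.6 centimorgans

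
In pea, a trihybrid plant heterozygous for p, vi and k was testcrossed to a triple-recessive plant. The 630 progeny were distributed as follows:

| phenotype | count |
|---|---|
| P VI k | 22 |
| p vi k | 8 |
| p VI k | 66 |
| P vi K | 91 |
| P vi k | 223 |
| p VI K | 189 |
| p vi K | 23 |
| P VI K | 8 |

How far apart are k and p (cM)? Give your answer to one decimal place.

The two most frequent reciprocal classes, p VI K and P vi k, are the parental types, so the F1 was p VI K / P vi k.
The two rarest classes, P VI K and p vi k, are the double crossovers. Comparing them with the parentals, only the p allele has switched, so p is the middle locus and the order is vi – p – k.
Crossovers in the p–k interval produce the single-crossover classes p VI k and P vi K (66 + 91 = 157) plus the double crossovers (16).
RF(p–k) = (157 + 16) / 630 = 173/630 = 0.2746 → 27.5 cM.

27.5 cM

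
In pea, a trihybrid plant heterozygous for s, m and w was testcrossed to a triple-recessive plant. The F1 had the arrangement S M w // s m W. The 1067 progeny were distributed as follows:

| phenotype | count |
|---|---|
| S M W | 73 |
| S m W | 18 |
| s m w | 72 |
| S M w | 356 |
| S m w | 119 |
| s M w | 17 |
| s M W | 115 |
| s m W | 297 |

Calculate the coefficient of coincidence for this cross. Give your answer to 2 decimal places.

The two rarest classes, s M w and S m W, are the double crossovers. Comparing them with the parentals, only the s allele has switched, so s is the middle locus and the order is w – s – m.
w–s: (145 + 35)/1067 = 0.1687; s–m: (234 + 35)/1067 = 0.2521.
Expected DCO frequency = 0.1687 × 0.2521 ≈ 0.04253; observed = 35/1067 ≈ 0.03280.
Coefficient of coincidence = 0.03280/0.04253 ≈ 0.77.

0.77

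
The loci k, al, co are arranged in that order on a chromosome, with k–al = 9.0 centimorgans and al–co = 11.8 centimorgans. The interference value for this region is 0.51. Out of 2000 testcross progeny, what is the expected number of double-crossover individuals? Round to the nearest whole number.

10

Map distances give recombination frequencies of 0.090 and 0.118 for the two intervals.
With interference 0.51 (so coincidence = 0.49), expected double-crossover frequency = 0.090 × 0.118 × 0.49 = 0.00520.
Expected number = 0.00520 × 2000 = 10.41 ≈ 10.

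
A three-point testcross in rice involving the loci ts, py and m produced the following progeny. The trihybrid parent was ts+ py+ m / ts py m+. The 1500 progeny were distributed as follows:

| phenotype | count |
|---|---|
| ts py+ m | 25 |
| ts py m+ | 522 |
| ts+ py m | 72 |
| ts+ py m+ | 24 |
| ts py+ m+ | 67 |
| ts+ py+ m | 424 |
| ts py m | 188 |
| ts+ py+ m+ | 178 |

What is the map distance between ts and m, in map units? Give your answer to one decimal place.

The two rarest classes, ts py+ m and ts+ py m+, are the double crossovers. Comparing them with the parentals, only the ts allele has switched, so ts is the middle locus and the order is py – ts – m.
Crossovers in the ts–m interval produce the single-crossover classes ts+ py+ m+ and ts py m (178 + 188 = 366) plus the double crossovers (49).
RF(ts–m) = (366 + 49) / 1500 = 415/1500 = 0.2767 → 27.7 map units.

27.7 map units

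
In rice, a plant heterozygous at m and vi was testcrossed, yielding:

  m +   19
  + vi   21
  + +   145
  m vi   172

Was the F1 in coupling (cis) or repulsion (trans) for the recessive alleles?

The two most frequent classes are + + (145) and m vi (172); these are the parental (non-recombinant) types.
So the F1 carried + + on one chromosome and m vi on the other — the recessive alleles are on the same chromosome (cis / coupling).

cis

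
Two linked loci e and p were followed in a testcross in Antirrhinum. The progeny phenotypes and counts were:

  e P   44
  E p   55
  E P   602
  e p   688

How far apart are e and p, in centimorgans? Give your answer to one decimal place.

7.1 centimorgans

The two most frequent classes, E P (602) and e p (688), are the parental types, so the F1 was E P / e p.
The recombinant classes are E p and e P: 55 + 44 = 99.
Recombination frequency = 99/1389 = 0.0713 ≈ 7.1%, i.e. 7.1 centimorgans.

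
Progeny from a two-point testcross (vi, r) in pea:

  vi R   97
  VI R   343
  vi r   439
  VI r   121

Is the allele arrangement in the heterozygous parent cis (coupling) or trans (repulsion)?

cis

The two most frequent classes are VI R (343) and vi r (439); these are the parental (non-recombinant) types.
So the F1 carried VI R on one chromosome and vi r on the other — the recessive alleles are on the same chromosome (cis / coupling).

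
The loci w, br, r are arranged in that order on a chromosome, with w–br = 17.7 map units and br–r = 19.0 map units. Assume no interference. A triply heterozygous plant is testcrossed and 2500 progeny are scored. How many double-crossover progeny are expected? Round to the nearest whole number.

Map distances give recombination frequencies of 0.177 and 0.190 for the two intervals.
With no interference, expected double-crossover frequency = 0.177 × 0.190 = 0.03363.
Expected number = 0.03363 × 2500 = 84.08 ≈ 84.

84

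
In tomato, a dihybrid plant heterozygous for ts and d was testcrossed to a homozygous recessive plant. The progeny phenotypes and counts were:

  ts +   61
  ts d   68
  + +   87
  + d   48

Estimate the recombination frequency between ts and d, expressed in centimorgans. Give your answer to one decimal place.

41.3 centimorgans

The two most frequent classes, + + (87) and ts d (68), are the parental types, so the F1 was + + / ts d.
The recombinant classes are + d and ts +: 48 + 61 = 109.
Recombination frequency = 109/264 = 0.4129 ≈ 41.3%, i.e. 41.3 centimorgans.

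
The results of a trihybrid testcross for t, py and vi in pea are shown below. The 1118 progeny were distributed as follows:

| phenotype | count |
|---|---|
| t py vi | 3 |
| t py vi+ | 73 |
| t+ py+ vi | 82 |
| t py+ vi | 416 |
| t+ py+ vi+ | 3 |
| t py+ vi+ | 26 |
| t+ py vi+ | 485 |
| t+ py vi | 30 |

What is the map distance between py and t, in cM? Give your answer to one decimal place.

The two most frequent reciprocal classes, t py+ vi and t+ py vi+, are the parental types, so the F1 was t py+ vi / t+ py vi+.
The two rarest classes, t py vi and t+ py+ vi+, are the double crossovers. Comparing them with the parentals, only the py allele has switched, so py is the middle locus and the order is t – py – vi.
Crossovers in the t–py interval produce the single-crossover classes t+ py+ vi and t py vi+ (82 + 73 = 155) plus the double crossovers (6).
RF(t–py) = (155 + 6) / 1118 = 161/1118 = 0.1440 → 14.4 cM.

14.4 cM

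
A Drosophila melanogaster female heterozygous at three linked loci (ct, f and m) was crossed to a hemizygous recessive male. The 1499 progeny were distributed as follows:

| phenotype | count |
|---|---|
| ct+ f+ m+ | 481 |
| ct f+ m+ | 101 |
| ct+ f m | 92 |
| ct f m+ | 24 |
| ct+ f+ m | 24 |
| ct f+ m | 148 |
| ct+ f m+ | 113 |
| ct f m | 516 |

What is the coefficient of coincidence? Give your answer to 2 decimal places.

The two most frequent reciprocal classes, ct f m and ct+ f+ m+, are the parental types, so the F1 was ct f m / ct+ f+ m+.
The two rarest classes, ct f m+ and ct+ f+ m, are the double crossovers. Comparing them with the parentals, only the m allele has switched, so m is the middle locus and the order is f – m – ct.
f–m: (261 + 48)/1499 = 0.2061; m–ct: (193 + 48)/1499 = 0.1608.
Expected DCO frequency = 0.2061 × 0.1608 ≈ 0.03314; observed = 48/1499 ≈ 0.03202.
Coefficient of coincidence = 0.03202/0.03314 ≈ 0.97.

0.97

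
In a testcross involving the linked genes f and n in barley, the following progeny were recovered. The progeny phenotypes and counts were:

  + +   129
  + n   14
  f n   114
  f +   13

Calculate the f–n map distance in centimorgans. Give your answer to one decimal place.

The two most frequent classes, + + (129) and f n (114), are the parental types, so the F1 was + + / f n.
The recombinant classes are + n and f +: 14 + 13 = 27.
Recombination frequency = 27/270 = 0.1000 ≈ 10.0%, i.e. 10.0 centimorgans.

10.0 centimorgans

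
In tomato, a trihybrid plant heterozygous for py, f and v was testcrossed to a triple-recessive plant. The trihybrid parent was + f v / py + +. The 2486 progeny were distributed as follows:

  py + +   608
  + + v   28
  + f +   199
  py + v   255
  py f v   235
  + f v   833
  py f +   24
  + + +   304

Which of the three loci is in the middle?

The two rarest classes, + + v and py f +, are the double crossovers. Comparing them with the parentals, only the f allele has switched, so f is the middle locus and the order is v – f – py.

f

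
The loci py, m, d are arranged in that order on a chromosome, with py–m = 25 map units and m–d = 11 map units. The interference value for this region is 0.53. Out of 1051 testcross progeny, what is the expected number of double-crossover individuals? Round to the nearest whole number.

14

Map distances give recombination frequencies of 0.250 and 0.110 for the two intervals.
With interference 0.53 (so coincidence = 0.47), expected double-crossover frequency = 0.250 × 0.110 × 0.47 = 0.01292.
Expected number = 0.01292 × 1051 = 13.58 ≈ 14.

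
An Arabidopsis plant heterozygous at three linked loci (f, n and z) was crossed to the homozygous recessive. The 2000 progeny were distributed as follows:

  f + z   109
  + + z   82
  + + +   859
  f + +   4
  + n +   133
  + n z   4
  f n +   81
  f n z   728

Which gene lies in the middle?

f

The two most frequent reciprocal classes, + + + and f n z, are the parental types, so the F1 was + + + / f n z.
The two rarest classes, f + + and + n z, are the double crossovers. Comparing them with the parentals, only the f allele has switched, so f is the middle locus and the order is z – f – n.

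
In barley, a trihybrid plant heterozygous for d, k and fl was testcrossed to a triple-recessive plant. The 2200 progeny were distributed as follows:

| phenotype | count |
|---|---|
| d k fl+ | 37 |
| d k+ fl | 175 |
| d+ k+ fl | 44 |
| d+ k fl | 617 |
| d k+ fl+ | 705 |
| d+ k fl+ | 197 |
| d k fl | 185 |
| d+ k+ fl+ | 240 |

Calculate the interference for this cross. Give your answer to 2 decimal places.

The two most frequent reciprocal classes, d+ k fl and d k+ fl+, are the parental types, so the F1 was d+ k fl / d k+ fl+.
The two rarest classes, d+ k+ fl and d k fl+, are the double crossovers. Comparing them with the parentals, only the k allele has switched, so k is the middle locus and the order is fl – k – d.
fl–k: (372 + 81)/2200 = 0.2059; k–d: (425 + 81)/2200 = 0.2300.
Expected DCO frequency = 0.2059 × 0.2300 ≈ 0.04736; observed = 81/2200 ≈ 0.03682.
Coefficient of coincidence = 0.03682/0.04736 ≈ 0.78; interference = 1 − 0.78 = 0.22.

0.22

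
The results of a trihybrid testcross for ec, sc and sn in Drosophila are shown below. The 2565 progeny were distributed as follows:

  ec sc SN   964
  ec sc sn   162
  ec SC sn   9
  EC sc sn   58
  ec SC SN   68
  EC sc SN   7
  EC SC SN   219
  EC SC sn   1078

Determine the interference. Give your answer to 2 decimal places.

The two most frequent reciprocal classes, EC SC sn and ec sc SN, are the parental types, so the F1 was EC SC sn / ec sc SN.
The two rarest classes, ec SC sn and EC sc SN, are the double crossovers. Comparing them with the parentals, only the ec allele has switched, so ec is the middle locus and the order is sn – ec – sc.
sn–ec: (381 + 16)/2565 = 0.1548; ec–sc: (126 + 16)/2565 = 0.0554.
Expected DCO frequency = 0.1548 × 0.0554 ≈ 0.00858; observed = 16/2565 ≈ 0.00624.
Coefficient of coincidence = 0.00624/0.00858 ≈ 0.73; interference = 1 − 0.73 = 0.27.

0.27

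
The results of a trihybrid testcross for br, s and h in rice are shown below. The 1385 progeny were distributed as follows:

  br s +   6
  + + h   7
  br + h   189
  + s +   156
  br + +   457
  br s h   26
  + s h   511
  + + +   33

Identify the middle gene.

The two most frequent reciprocal classes, + s h and br + +, are the parental types, so the F1 was + s h / br + +.
The two rarest classes, + + h and br s +, are the double crossovers. Comparing them with the parentals, only the s allele has switched, so s is the middle locus and the order is br – s – h.

s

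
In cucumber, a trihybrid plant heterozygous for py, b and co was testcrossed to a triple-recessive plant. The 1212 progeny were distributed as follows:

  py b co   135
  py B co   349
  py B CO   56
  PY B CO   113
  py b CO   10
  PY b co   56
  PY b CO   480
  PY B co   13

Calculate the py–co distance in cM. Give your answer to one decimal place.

The two most frequent reciprocal classes, py B co and PY b CO, are the parental types, so the F1 was py B co / PY b CO.
The two rarest classes, PY B co and py b CO, are the double crossovers. Comparing them with the parentals, only the py allele has switched, so py is the middle locus and the order is b – py – co.
Crossovers in the py–co interval produce the single-crossover classes py B CO and PY b co (56 + 56 = 112) plus the double crossovers (23).
RF(py–co) = (112 + 23) / 1212 = 135/1212 = 0.1114 → 11.1 cM.

11.1 cM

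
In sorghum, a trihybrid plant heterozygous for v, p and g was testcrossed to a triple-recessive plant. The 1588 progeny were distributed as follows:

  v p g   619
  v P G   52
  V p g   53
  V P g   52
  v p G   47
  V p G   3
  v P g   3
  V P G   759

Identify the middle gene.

The two most frequent reciprocal classes, v p g and V P G, are the parental types, so the F1 was v p g / V P G.
The two rarest classes, v P g and V p G, are the double crossovers. Comparing them with the parentals, only the p allele has switched, so p is the middle locus and the order is v – p – g.

p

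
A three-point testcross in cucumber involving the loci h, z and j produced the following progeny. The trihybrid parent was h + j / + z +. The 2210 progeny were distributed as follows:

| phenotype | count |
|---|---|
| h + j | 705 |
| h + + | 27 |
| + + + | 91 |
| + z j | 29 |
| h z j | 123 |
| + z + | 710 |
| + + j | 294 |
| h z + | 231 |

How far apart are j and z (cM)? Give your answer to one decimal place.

The two rarest classes, h + + and + z j, are the double crossovers. Comparing them with the parentals, only the j allele has switched, so j is the middle locus and the order is z – j – h.
Crossovers in the z–j interval produce the single-crossover classes h z j and + + + (123 + 91 = 214) plus the double crossovers (56).
RF(z–j) = (214 + 56) / 2210 = 270/2210 = 0.1222 → 12.2 cM.

12.2 cM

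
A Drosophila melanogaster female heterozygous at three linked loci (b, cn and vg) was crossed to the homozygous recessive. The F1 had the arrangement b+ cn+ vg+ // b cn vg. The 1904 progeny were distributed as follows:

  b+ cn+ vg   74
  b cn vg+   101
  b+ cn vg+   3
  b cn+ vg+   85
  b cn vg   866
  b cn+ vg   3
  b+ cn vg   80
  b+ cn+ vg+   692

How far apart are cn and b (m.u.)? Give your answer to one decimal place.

9.0 m.u.

The two rarest classes, b+ cn vg+ and b cn+ vg, are the double crossovers. Comparing them with the parentals, only the cn allele has switched, so cn is the middle locus and the order is vg – cn – b.
Crossovers in the cn–b interval produce the single-crossover classes b cn+ vg+ and b+ cn vg (85 + 80 = 165) plus the double crossovers (6).
RF(cn–b) = (165 + 6) / 1904 = 171/1904 = 0.0898 → 9.0 m.u.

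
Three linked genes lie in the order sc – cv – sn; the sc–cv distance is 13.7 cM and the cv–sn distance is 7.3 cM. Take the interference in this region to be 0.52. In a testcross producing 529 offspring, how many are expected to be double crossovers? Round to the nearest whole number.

3

Map distances give recombination frequencies of 0.137 and 0.073 for the two intervals.
With interference 0.52 (so coincidence = 0.48), expected double-crossover frequency = 0.137 × 0.073 × 0.48 = 0.00480.
Expected number = 0.00480 × 529 = 2.54 ≈ 3.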